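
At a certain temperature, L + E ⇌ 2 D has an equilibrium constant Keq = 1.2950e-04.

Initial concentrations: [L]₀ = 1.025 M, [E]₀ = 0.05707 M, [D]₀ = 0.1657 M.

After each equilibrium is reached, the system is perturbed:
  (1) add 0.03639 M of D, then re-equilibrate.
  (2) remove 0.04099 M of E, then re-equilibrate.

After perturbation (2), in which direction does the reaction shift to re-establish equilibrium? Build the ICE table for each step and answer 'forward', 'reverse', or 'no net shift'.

Direction: reverse

Q₀ = 0.4694 vs Keq = 1.2950e-04 ⇒ Q>K, reverse
Step 1:
                   L          E          D
  Initial      1.025    0.05707     0.1657
  Change     0.08063    0.08063    -0.1613
  Equil        1.106     0.1377    0.00444
  solve Keq expr → x = -0.08063; check Q = 1.2950e-04
Then add 0.03639 M of D.
Step 2:
                   L          E          D
  Initial      1.106     0.1377    0.04083
  Change     0.01803    0.01803   -0.03607
  Equil        1.124     0.1557    0.00476
  solve Keq expr → x = -0.01803; check Q = 1.2950e-04
Then remove 0.04099 M of E.
Step 3:
                   L          E          D
  Initial      1.124     0.1147    0.00476
  Change  3.3384e-04 3.3384e-04 -6.6768e-04
  Equil        1.124     0.1151   0.004093
  solve Keq expr → x = -3.3384e-04; check Q = 1.2950e-04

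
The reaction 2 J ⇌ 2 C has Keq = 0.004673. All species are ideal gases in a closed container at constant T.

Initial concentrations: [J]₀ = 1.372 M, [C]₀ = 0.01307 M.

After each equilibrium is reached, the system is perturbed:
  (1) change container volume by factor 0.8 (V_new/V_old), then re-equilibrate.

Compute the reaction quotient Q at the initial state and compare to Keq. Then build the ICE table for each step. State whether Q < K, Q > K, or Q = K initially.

Q₀ = 9.0749e-05; Q < K (proceeds forward)

Q₀ = 9.0749e-05 vs Keq = 0.004673 ⇒ Q<K, forward
Step 1:
                    J           C
  init          1.372     0.01307
  Δ          -0.07555     0.07555
  eq            1.296     0.08862
  solve Keq expr → x = 0.03778; check Q = 0.004673
Then change container volume by factor 0.8 (V_new/V_old).
Step 2:
                    J           C
  init          1.621      0.1108
  Δ                 0           0
  eq            1.621      0.1108
  solve Keq expr → x = 0; check Q = 0.004673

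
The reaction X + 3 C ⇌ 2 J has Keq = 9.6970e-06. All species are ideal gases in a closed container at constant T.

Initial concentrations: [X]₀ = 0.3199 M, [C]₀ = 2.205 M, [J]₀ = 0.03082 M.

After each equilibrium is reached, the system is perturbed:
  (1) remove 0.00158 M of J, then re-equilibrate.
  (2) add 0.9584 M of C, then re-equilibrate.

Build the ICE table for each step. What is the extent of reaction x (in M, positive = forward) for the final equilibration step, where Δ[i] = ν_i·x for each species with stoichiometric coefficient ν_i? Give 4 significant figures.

Q₀ = 2.7697e-04 vs Keq = 9.6970e-06 ⇒ Q>K, reverse
Step 1:
                  X         C         J
  init       0.3199     2.205   0.03082
  Δ          0.0124   0.03719  -0.02479
  eq         0.3323     2.242  0.006027
  solve Keq expr → x = -0.0124; check Q = 9.6970e-06
Then remove 0.00158 M of J.
Step 2:
                  X         C         J
  init       0.3323     2.242  0.004447
  Δ       -7.8173e-04 -0.002345  0.001563
  eq         0.3315      2.24   0.00601
  solve Keq expr → x = 7.8173e-04; check Q = 9.6970e-06
Then add 0.9584 M of C.
Step 3:
                  X         C         J
  init       0.3315     3.198   0.00601
  Δ       -0.002091 -0.006273  0.004182
  eq         0.3294     3.192   0.01019
  solve Keq expr → x = 0.002091; check Q = 9.6970e-06

x = 0.002091 M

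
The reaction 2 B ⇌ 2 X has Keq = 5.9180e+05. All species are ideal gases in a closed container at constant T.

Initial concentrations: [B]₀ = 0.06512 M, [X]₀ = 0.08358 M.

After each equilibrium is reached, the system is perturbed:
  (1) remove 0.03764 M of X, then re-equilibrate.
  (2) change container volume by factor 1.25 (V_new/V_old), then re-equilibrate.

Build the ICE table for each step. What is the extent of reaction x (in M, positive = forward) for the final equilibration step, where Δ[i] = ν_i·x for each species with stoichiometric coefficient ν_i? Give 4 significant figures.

x = 0 M

Q₀ = 1.647 vs Keq = 5.9180e+05 ⇒ Q<K, forward
Step 1:
                  B         X
  I         0.06512   0.08358
  C        -0.06493   0.06493
  E       1.9305e-04    0.1485
  solve Keq expr → x = 0.03246; check Q = 5.9180e+05
Then remove 0.03764 M of X.
Step 2:
                  B         X
  I       1.9305e-04    0.1109
  C       -4.8865e-05 4.8865e-05
  E       1.4418e-04    0.1109
  solve Keq expr → x = 2.4433e-05; check Q = 5.9180e+05
Then change container volume by factor 1.25 (V_new/V_old).
Step 3:
                  B         X
  I       1.1534e-04   0.08873
  C               0         0
  E       1.1534e-04   0.08873
  solve Keq expr → x = 0; check Q = 5.9180e+05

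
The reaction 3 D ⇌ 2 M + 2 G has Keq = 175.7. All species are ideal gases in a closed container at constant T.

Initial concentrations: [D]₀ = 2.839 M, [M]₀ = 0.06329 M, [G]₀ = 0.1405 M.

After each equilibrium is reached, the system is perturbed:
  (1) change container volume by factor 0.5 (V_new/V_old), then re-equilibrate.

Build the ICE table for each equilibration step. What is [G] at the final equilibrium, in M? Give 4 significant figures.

[G]_eq = 3.462 M

Q₀ = 3.4556e-06 vs Keq = 175.7 ⇒ Q<K, forward
Step 1:
                    D           M           G
  Initial       2.839     0.06329      0.1405
  Change       -2.464       1.643       1.643
  Equil        0.3749       1.706       1.783
  solve Keq expr → x = 0.8214; check Q = 175.7
Then change container volume by factor 0.5 (V_new/V_old).
Step 2:
                    D           M           G
  Initial      0.7497       3.412       3.567
  Change       0.1572     -0.1048     -0.1048
  Equil        0.9069       3.307       3.462
  solve Keq expr → x = -0.0524; check Q = 175.7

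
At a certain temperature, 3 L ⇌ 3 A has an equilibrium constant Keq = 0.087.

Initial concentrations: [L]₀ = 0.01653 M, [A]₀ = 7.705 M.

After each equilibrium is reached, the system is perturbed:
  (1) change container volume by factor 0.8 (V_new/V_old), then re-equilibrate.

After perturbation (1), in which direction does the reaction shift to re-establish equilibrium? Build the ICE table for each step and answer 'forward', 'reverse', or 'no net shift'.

Q₀ = 1.0127e+08 vs Keq = 0.087 ⇒ Q>K, reverse
Step 1:
                   L          A
  Initial    0.01653      7.705
  Change       5.334     -5.334
  Equil        5.351      2.371
  solve Keq expr → x = -1.778; check Q = 0.087
Then change container volume by factor 0.8 (V_new/V_old).
Step 2:
                   L          A
  Initial      6.688      2.964
  Change           0          0
  Equil        6.688      2.964
  solve Keq expr → x = 0; check Q = 0.087

Direction: no net shift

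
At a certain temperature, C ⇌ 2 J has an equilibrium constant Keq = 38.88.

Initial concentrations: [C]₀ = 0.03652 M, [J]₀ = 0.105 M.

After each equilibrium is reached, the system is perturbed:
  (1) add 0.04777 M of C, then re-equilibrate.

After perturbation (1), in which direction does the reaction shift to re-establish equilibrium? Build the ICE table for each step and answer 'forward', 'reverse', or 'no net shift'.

Q₀ = 0.3019 vs Keq = 38.88 ⇒ Q<K, forward
Step 1:
                   C          J
  I          0.03652      0.105
  C         -0.03572    0.07144
  E       8.0068e-04     0.1764
  solve Keq expr → x = 0.03572; check Q = 38.88
Then add 0.04777 M of C.
Step 2:
                   C          J
  I          0.04857     0.1764
  C          -0.0467     0.0934
  E         0.001873     0.2698
  solve Keq expr → x = 0.0467; check Q = 38.88

Direction: forward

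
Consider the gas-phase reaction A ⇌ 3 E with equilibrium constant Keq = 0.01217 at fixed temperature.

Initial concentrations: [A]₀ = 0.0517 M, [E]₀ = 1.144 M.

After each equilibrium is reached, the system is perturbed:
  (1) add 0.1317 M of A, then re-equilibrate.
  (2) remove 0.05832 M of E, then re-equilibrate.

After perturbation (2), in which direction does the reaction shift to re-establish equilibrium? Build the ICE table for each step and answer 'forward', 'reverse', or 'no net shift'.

Q₀ = 28.96 vs Keq = 0.01217 ⇒ Q>K, reverse
Step 1:
                    A           E
  Initial      0.0517       1.144
  Change       0.3259     -0.9777
  Equil        0.3776      0.1663
  solve Keq expr → x = -0.3259; check Q = 0.01217
Then add 0.1317 M of A.
Step 2:
                    A           E
  Initial      0.5093      0.1663
  Change    -0.005587     0.01676
  Equil        0.5037       0.183
  solve Keq expr → x = 0.005587; check Q = 0.01217
Then remove 0.05832 M of E.
Step 3:
                    A           E
  Initial      0.5037      0.1247
  Change     -0.01868     0.05603
  Equil        0.4851      0.1807
  solve Keq expr → x = 0.01868; check Q = 0.01217

Direction: forward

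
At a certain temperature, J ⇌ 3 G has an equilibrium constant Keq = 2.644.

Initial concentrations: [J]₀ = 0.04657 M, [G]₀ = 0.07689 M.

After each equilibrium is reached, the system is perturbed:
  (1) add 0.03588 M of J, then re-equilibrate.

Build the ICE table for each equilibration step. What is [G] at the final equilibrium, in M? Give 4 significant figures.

[G]_eq = 0.2951 M

Q₀ = 0.009761 vs Keq = 2.644 ⇒ Q<K, forward
Step 1:
                   J          G
  I          0.04657    0.07689
  C         -0.04323     0.1297
  E         0.003335     0.2066
  solve Keq expr → x = 0.04323; check Q = 2.644
Then add 0.03588 M of J.
Step 2:
                   J          G
  I          0.03922     0.2066
  C          -0.0295    0.08849
  E         0.009718     0.2951
  solve Keq expr → x = 0.0295; check Q = 2.644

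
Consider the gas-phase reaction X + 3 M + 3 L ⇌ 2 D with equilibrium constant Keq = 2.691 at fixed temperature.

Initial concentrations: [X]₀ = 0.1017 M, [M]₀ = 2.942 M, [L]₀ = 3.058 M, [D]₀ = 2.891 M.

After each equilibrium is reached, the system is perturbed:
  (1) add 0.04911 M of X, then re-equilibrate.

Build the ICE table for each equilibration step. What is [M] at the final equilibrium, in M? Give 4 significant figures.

Q₀ = 0.1129 vs Keq = 2.691 ⇒ Q<K, forward
Step 1:
                  X         M         L         D
  I          0.1017     2.942     3.058     2.891
  C        -0.09302   -0.2791   -0.2791     0.186
  E        0.008682     2.663     2.779     3.077
  solve Keq expr → x = 0.09302; check Q = 2.691
Then add 0.04911 M of X.
Step 2:
                  X         M         L         D
  I         0.05779     2.663     2.779     3.077
  C        -0.04528   -0.1358   -0.1358   0.09056
  E         0.01251     2.527     2.643     3.168
  solve Keq expr → x = 0.04528; check Q = 2.691

[M]_eq = 2.527 M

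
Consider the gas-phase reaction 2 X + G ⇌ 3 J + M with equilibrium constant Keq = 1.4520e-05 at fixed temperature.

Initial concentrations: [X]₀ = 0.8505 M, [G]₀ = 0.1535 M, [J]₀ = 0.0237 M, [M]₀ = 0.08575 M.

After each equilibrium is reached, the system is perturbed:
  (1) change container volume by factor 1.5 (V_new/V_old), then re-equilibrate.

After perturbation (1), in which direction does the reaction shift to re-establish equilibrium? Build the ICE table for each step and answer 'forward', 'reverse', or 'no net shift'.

Direction: forward

Q₀ = 1.0281e-05 vs Keq = 1.4520e-05 ⇒ Q<K, forward
Step 1:
                    X           G           J           M
  Initial      0.8505      0.1535      0.0237     0.08575
  Change    -0.001806 -9.0284e-04    0.002709  9.0284e-04
  Equil        0.8487      0.1526     0.02641     0.08665
  solve Keq expr → x = 9.0284e-04; check Q = 1.4520e-05
Then change container volume by factor 1.5 (V_new/V_old).
Step 2:
                    X           G           J           M
  Initial      0.5658      0.1017     0.01761     0.05777
  Change    -0.001578 -7.8920e-04    0.002368  7.8920e-04
  Equil        0.5642      0.1009     0.01997     0.05856
  solve Keq expr → x = 7.8920e-04; check Q = 1.4520e-05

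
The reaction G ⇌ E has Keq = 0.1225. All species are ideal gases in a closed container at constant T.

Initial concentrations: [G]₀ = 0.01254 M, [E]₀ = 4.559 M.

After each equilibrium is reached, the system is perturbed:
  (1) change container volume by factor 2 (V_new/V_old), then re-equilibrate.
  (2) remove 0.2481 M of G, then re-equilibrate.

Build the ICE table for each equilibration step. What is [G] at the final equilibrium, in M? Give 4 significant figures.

[G]_eq = 1.815 M

Q₀ = 363.6 vs Keq = 0.1225 ⇒ Q>K, reverse
Step 1:
                  G         E
  Initial   0.01254     4.559
  Change       4.06     -4.06
  Equil       4.073    0.4989
  solve Keq expr → x = -4.06; check Q = 0.1225
Then change container volume by factor 2 (V_new/V_old).
Step 2:
                  G         E
  Initial     2.036    0.2494
  Change          0         0
  Equil       2.036    0.2494
  solve Keq expr → x = 0; check Q = 0.1225
Then remove 0.2481 M of G.
Step 3:
                  G         E
  Initial     1.788    0.2494
  Change    0.02708  -0.02708
  Equil       1.815    0.2224
  solve Keq expr → x = -0.02708; check Q = 0.1225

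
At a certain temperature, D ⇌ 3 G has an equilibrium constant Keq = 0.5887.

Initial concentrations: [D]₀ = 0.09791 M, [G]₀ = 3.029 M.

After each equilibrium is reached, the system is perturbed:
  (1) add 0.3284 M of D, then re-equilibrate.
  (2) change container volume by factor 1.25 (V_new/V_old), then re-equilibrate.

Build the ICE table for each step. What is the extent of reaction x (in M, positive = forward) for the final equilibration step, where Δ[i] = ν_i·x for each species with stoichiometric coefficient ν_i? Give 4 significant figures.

Q₀ = 283.8 vs Keq = 0.5887 ⇒ Q>K, reverse
Step 1:
                    D           G
  init        0.09791       3.029
  Δ            0.7457      -2.237
  eq           0.8436      0.7919
  solve Keq expr → x = -0.7457; check Q = 0.5887
Then add 0.3284 M of D.
Step 2:
                    D           G
  init          1.172      0.7919
  Δ          -0.02819     0.08458
  eq            1.144      0.8765
  solve Keq expr → x = 0.02819; check Q = 0.5887
Then change container volume by factor 1.25 (V_new/V_old).
Step 3:
                    D           G
  init          0.915      0.7012
  Δ          -0.03408      0.1022
  eq            0.881      0.8034
  solve Keq expr → x = 0.03408; check Q = 0.5887

x = 0.03408 M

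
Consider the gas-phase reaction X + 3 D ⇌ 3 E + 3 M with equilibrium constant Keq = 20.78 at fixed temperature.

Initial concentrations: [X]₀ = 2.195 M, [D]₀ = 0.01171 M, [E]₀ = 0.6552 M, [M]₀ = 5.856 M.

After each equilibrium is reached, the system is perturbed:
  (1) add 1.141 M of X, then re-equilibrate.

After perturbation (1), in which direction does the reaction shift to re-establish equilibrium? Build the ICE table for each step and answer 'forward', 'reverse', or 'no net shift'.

Q₀ = 1.6026e+07 vs Keq = 20.78 ⇒ Q>K, reverse
Step 1:
                    X           D           E           M
  Initial       2.195     0.01171      0.6552       5.856
  Change       0.1295      0.3886     -0.3886     -0.3886
  Equil         2.325      0.4003      0.2666       5.467
  solve Keq expr → x = -0.1295; check Q = 20.78
Then add 1.141 M of X.
Step 2:
                    X           D           E           M
  Initial       3.466      0.4003      0.2666       5.467
  Change    -0.006942    -0.02083     0.02083     0.02083
  Equil         3.459      0.3795      0.2875       5.488
  solve Keq expr → x = 0.006942; check Q = 20.78

Direction: forward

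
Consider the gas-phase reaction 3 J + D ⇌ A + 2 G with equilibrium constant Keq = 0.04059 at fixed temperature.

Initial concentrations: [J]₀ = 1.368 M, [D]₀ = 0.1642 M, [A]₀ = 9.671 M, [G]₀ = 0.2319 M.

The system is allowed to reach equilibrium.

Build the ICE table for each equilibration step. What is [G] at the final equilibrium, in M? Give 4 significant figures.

[G]_eq = 0.06643 M

Q₀ = 1.237 vs Keq = 0.04059 ⇒ Q>K, reverse
Step 1:
                    J           D           A           G
  init          1.368      0.1642       9.671      0.2319
  Δ            0.2482     0.08273    -0.08273     -0.1655
  eq            1.616      0.2469       9.588     0.06643
  solve Keq expr → x = -0.08273; check Q = 0.04059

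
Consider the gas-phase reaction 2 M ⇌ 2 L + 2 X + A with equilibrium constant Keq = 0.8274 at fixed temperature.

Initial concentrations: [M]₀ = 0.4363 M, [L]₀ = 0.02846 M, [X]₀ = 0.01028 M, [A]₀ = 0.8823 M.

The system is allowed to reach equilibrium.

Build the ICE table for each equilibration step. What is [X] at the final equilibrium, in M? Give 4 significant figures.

[X]_eq = 0.3231 M

Q₀ = 3.9674e-07 vs Keq = 0.8274 ⇒ Q<K, forward
Step 1:
                    M           L           X           A
  I            0.4363     0.02846     0.01028      0.8823
  C           -0.3128      0.3128      0.3128      0.1564
  E            0.1235      0.3412      0.3231       1.039
  solve Keq expr → x = 0.1564; check Q = 0.8274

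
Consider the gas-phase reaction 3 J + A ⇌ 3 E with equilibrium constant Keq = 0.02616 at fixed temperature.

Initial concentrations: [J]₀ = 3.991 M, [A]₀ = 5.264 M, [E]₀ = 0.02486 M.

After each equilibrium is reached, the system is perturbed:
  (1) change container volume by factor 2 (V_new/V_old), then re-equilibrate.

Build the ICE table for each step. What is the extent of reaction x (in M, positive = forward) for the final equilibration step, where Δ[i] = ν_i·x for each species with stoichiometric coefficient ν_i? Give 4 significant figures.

Q₀ = 4.5914e-08 vs Keq = 0.02616 ⇒ Q<K, forward
Step 1:
                   J          A          E
  init         3.991      5.264    0.02486
  Δ           -1.317    -0.4389      1.317
  eq           2.674      4.825      1.342
  solve Keq expr → x = 0.4389; check Q = 0.02616
Then change container volume by factor 2 (V_new/V_old).
Step 2:
                   J          A          E
  init         1.337      2.413     0.6708
  Δ          0.09715    0.03238   -0.09715
  eq           1.434      2.445     0.5736
  solve Keq expr → x = -0.03238; check Q = 0.02616

x = -0.03238 M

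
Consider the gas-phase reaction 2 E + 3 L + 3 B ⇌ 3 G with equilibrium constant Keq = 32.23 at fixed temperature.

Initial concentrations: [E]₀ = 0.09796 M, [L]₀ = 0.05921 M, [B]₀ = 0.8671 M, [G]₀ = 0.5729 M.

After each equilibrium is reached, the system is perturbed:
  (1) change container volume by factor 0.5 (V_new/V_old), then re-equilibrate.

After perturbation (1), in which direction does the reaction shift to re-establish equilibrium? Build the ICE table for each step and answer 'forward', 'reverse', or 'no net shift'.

Q₀ = 1.4479e+05 vs Keq = 32.23 ⇒ Q>K, reverse
Step 1:
                    E           L           B           G
  I           0.09796     0.05921      0.8671      0.5729
  C            0.1417      0.2126      0.2126     -0.2126
  E            0.2397      0.2718        1.08      0.3603
  solve Keq expr → x = -0.07086; check Q = 32.23
Then change container volume by factor 0.5 (V_new/V_old).
Step 2:
                    E           L           B           G
  I            0.4794      0.5436       2.159      0.7206
  C           -0.1488     -0.2232     -0.2232      0.2232
  E            0.3306      0.3204       1.936      0.9438
  solve Keq expr → x = 0.07439; check Q = 32.23

Direction: forward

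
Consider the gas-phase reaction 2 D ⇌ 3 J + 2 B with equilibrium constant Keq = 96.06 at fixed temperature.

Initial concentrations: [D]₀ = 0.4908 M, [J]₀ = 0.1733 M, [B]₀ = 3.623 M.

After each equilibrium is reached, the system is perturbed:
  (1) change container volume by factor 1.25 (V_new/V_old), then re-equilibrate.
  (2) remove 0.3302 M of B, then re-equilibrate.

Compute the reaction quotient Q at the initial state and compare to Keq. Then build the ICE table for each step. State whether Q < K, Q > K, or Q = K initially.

Q₀ = 0.2836; Q < K (proceeds forward)

Q₀ = 0.2836 vs Keq = 96.06 ⇒ Q<K, forward
Step 1:
                  D         J         B
  I          0.4908    0.1733     3.623
  C         -0.2965    0.4447    0.2965
  E          0.1943     0.618     3.919
  solve Keq expr → x = 0.1482; check Q = 96.06
Then change container volume by factor 1.25 (V_new/V_old).
Step 2:
                  D         J         B
  I          0.1554    0.4944     3.136
  C         -0.0284    0.0426    0.0284
  E           0.127     0.537     3.164
  solve Keq expr → x = 0.0142; check Q = 96.06
Then remove 0.3302 M of B.
Step 3:
                  D         J         B
  I           0.127     0.537     2.834
  C       -0.008716   0.01307  0.008716
  E          0.1183    0.5501     2.843
  solve Keq expr → x = 0.004358; check Q = 96.06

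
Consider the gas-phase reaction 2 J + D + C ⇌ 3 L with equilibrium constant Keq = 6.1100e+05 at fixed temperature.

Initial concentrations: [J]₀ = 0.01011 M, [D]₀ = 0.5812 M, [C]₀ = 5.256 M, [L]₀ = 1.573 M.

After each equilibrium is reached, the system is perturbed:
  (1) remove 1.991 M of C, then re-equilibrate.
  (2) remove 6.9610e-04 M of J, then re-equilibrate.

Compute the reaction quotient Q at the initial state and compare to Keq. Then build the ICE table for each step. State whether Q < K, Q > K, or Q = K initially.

Q₀ = 1.2465e+04 vs Keq = 6.1100e+05 ⇒ Q<K, forward
Step 1:
                  J         D         C         L
  Initial   0.01011    0.5812     5.256     1.573
  Change  -0.008642 -0.004321 -0.004321   0.01296
  Equil    0.001468    0.5769     5.252     1.586
  solve Keq expr → x = 0.004321; check Q = 6.1100e+05
Then remove 1.991 M of C.
Step 2:
                  J         D         C         L
  Initial  0.001468    0.5769     3.261     1.586
  Change  3.9362e-04 1.9681e-04 1.9681e-04 -5.9043e-04
  Equil    0.001862    0.5771     3.261     1.585
  solve Keq expr → x = -1.9681e-04; check Q = 6.1100e+05
Then remove 6.9610e-04 M of J.
Step 3:
                  J         D         C         L
  Initial  0.001166    0.5771     3.261     1.585
  Change  6.9361e-04 3.4681e-04 3.4681e-04  -0.00104
  Equil    0.001859    0.5774     3.261     1.584
  solve Keq expr → x = -3.4681e-04; check Q = 6.1100e+05

Q₀ = 1.2465e+04; Q < K (proceeds forward)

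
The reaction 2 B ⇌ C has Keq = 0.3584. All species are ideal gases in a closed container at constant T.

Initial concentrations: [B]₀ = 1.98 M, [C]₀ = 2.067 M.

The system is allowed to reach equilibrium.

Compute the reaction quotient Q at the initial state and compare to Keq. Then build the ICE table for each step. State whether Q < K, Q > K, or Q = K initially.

Q₀ = 0.5272; Q > K (proceeds reverse)

Q₀ = 0.5272 vs Keq = 0.3584 ⇒ Q>K, reverse
Step 1:
                  B         C
  I            1.98     2.067
  C          0.3251   -0.1626
  E           2.305     1.904
  solve Keq expr → x = -0.1626; check Q = 0.3584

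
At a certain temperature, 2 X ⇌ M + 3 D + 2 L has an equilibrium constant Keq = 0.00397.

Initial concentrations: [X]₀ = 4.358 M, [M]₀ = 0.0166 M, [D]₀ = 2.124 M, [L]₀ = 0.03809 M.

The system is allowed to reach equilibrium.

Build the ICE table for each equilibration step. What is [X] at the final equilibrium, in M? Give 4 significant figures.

Q₀ = 1.2151e-05 vs Keq = 0.00397 ⇒ Q<K, forward
Step 1:
                    X           M           D           L
  I             4.358      0.0166       2.124     0.03809
  C           -0.1798     0.08988      0.2696      0.1798
  E             4.178      0.1065       2.394      0.2179
  solve Keq expr → x = 0.08988; check Q = 0.00397

[X]_eq = 4.178 M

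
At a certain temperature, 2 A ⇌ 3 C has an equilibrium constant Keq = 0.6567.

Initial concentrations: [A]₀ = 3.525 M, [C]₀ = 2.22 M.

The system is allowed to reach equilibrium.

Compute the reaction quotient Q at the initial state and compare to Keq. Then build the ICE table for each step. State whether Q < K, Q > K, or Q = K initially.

Q₀ = 0.8805; Q > K (proceeds reverse)

Q₀ = 0.8805 vs Keq = 0.6567 ⇒ Q>K, reverse
Step 1:
                  A         C
  Initial     3.525      2.22
  Change     0.1101   -0.1651
  Equil       3.635     2.055
  solve Keq expr → x = -0.05503; check Q = 0.6567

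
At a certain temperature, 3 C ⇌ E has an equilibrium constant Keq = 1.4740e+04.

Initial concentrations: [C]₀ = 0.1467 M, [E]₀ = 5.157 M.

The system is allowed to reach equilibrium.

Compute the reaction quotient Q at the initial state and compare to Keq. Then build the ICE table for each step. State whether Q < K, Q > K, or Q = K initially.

Q₀ = 1633; Q < K (proceeds forward)

Q₀ = 1633 vs Keq = 1.4740e+04 ⇒ Q<K, forward
Step 1:
                    C           E
  init         0.1467       5.157
  Δ          -0.07612     0.02537
  eq          0.07058       5.182
  solve Keq expr → x = 0.02537; check Q = 1.4740e+04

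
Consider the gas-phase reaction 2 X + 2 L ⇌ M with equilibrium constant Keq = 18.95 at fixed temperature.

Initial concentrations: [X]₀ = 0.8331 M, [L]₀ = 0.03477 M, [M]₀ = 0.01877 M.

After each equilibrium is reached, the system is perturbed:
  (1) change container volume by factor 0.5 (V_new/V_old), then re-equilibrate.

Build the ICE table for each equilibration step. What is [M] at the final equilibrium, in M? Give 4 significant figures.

Q₀ = 22.37 vs Keq = 18.95 ⇒ Q>K, reverse
Step 1:
                   X          L          M
  Initial     0.8331    0.03477    0.01877
  Change    0.001935   0.001935 -9.6766e-04
  Equil        0.835    0.03671     0.0178
  solve Keq expr → x = -9.6766e-04; check Q = 18.95
Then change container volume by factor 0.5 (V_new/V_old).
Step 2:
                   X          L          M
  Initial       1.67    0.07341     0.0356
  Change    -0.04015   -0.04015    0.02008
  Equil         1.63    0.03326    0.05568
  solve Keq expr → x = 0.02008; check Q = 18.95

[M]_eq = 0.05568 M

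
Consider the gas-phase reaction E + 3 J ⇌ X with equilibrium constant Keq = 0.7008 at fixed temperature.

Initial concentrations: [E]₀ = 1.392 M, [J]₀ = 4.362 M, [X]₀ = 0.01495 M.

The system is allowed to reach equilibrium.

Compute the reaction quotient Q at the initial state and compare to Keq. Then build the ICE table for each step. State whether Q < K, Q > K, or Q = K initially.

Q₀ = 1.2940e-04 vs Keq = 0.7008 ⇒ Q<K, forward
Step 1:
                   E          J          X
  init         1.392      4.362    0.01495
  Δ          -0.9611     -2.883     0.9611
  eq          0.4309      1.479     0.9761
  solve Keq expr → x = 0.9611; check Q = 0.7008

Q₀ = 1.2940e-04; Q < K (proceeds forward)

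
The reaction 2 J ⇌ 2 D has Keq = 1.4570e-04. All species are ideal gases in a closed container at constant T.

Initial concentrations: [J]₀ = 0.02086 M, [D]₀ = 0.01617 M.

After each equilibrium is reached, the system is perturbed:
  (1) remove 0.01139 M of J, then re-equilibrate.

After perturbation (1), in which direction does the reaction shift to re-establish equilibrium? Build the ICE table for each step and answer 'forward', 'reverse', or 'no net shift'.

Direction: reverse

Q₀ = 0.6009 vs Keq = 1.4570e-04 ⇒ Q>K, reverse
Step 1:
                  J         D
  I         0.02086   0.01617
  C         0.01573  -0.01573
  E         0.03659 4.4164e-04
  solve Keq expr → x = -0.007864; check Q = 1.4570e-04
Then remove 0.01139 M of J.
Step 2:
                  J         D
  I          0.0252 4.4164e-04
  C       1.3584e-04 -1.3584e-04
  E         0.02533 3.0580e-04
  solve Keq expr → x = -6.7922e-05; check Q = 1.4570e-04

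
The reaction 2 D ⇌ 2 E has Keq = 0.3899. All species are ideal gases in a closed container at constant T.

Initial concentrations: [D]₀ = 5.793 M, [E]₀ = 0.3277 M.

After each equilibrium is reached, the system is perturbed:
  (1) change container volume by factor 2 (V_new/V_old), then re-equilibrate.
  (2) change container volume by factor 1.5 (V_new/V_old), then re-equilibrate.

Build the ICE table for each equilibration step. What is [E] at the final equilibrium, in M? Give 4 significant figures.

Q₀ = 0.0032 vs Keq = 0.3899 ⇒ Q<K, forward
Step 1:
                    D           E
  Initial       5.793      0.3277
  Change       -2.025       2.025
  Equil         3.768       2.353
  solve Keq expr → x = 1.013; check Q = 0.3899
Then change container volume by factor 2 (V_new/V_old).
Step 2:
                    D           E
  Initial       1.884       1.176
  Change            0           0
  Equil         1.884       1.176
  solve Keq expr → x = 0; check Q = 0.3899
Then change container volume by factor 1.5 (V_new/V_old).
Step 3:
                    D           E
  Initial       1.256      0.7843
  Change            0           0
  Equil         1.256      0.7843
  solve Keq expr → x = 0; check Q = 0.3899

[E]_eq = 0.7843 M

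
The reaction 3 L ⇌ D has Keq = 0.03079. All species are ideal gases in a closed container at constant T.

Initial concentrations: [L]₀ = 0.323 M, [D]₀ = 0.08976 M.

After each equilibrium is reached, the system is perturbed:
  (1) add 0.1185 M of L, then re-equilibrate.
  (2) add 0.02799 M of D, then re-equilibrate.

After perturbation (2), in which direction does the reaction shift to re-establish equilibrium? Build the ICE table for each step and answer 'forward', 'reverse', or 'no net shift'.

Q₀ = 2.664 vs Keq = 0.03079 ⇒ Q>K, reverse
Step 1:
                  L         D
  init        0.323   0.08976
  Δ          0.2517  -0.08391
  eq         0.5747  0.005846
  solve Keq expr → x = -0.08391; check Q = 0.03079
Then add 0.1185 M of L.
Step 2:
                  L         D
  init       0.6932  0.005846
  Δ         -0.0117  0.003902
  eq         0.6815  0.009747
  solve Keq expr → x = 0.003902; check Q = 0.03079
Then add 0.02799 M of D.
Step 3:
                  L         D
  init       0.6815   0.03774
  Δ         0.07346  -0.02449
  eq          0.755   0.01325
  solve Keq expr → x = -0.02449; check Q = 0.03079

Direction: reverse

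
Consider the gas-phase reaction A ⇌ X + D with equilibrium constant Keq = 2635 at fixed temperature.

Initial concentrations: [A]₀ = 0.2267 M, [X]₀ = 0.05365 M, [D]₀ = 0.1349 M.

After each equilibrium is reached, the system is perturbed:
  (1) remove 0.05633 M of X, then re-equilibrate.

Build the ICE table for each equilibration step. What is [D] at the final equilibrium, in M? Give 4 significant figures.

Q₀ = 0.03192 vs Keq = 2635 ⇒ Q<K, forward
Step 1:
                   A          X          D
  I           0.2267    0.05365     0.1349
  C          -0.2267     0.2267     0.2267
  E       3.8463e-05     0.2803     0.3616
  solve Keq expr → x = 0.2267; check Q = 2635
Then remove 0.05633 M of X.
Step 2:
                   A          X          D
  I       3.8463e-05      0.224     0.3616
  C       -7.7276e-06 7.7276e-06 7.7276e-06
  E       3.0735e-05      0.224     0.3616
  solve Keq expr → x = 7.7276e-06; check Q = 2635

[D]_eq = 0.3616 M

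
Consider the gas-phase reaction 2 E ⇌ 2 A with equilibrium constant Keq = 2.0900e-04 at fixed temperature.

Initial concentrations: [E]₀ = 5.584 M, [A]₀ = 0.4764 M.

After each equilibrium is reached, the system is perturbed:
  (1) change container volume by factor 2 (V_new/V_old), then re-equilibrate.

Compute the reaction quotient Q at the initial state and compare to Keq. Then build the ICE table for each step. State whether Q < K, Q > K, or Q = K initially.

Q₀ = 0.007279 vs Keq = 2.0900e-04 ⇒ Q>K, reverse
Step 1:
                  E         A
  Initial     5.584    0.4764
  Change       0.39     -0.39
  Equil       5.974   0.08637
  solve Keq expr → x = -0.195; check Q = 2.0900e-04
Then change container volume by factor 2 (V_new/V_old).
Step 2:
                  E         A
  Initial     2.987   0.04318
  Change          0         0
  Equil       2.987   0.04318
  solve Keq expr → x = 0; check Q = 2.0900e-04

Q₀ = 0.007279; Q > K (proceeds reverse)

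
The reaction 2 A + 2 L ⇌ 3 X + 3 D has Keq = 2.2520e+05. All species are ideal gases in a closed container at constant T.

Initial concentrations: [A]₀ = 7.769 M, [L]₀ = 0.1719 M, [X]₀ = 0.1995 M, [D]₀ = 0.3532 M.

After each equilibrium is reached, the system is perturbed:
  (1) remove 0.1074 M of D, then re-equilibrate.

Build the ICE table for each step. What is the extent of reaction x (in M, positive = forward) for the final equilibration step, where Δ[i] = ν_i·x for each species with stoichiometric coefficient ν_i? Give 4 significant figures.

x = 5.1542e-06 M

Q₀ = 1.9616e-04 vs Keq = 2.2520e+05 ⇒ Q<K, forward
Step 1:
                    A           L           X           D
  Initial       7.769      0.1719      0.1995      0.3532
  Change      -0.1719     -0.1719      0.2578      0.2578
  Equil         7.597  4.0964e-05      0.4573       0.611
  solve Keq expr → x = 0.08593; check Q = 2.2520e+05
Then remove 0.1074 M of D.
Step 2:
                    A           L           X           D
  Initial       7.597  4.0964e-05      0.4573      0.5036
  Change  -1.0308e-05 -1.0308e-05  1.5463e-05  1.5463e-05
  Equil         7.597  3.0655e-05      0.4573      0.5036
  solve Keq expr → x = 5.1542e-06; check Q = 2.2520e+05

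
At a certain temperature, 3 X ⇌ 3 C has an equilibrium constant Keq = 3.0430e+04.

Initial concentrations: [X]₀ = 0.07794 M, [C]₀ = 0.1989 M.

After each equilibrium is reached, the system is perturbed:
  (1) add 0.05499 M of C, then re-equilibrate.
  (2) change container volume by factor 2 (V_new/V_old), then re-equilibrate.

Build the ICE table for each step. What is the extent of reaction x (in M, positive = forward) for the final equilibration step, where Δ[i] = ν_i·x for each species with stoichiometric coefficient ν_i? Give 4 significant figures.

x = 0 M

Q₀ = 16.62 vs Keq = 3.0430e+04 ⇒ Q<K, forward
Step 1:
                    X           C
  Initial     0.07794      0.1989
  Change     -0.06935     0.06935
  Equil      0.008592      0.2682
  solve Keq expr → x = 0.02312; check Q = 3.0430e+04
Then add 0.05499 M of C.
Step 2:
                    X           C
  Initial    0.008592      0.3232
  Change     0.001707   -0.001707
  Equil        0.0103      0.3215
  solve Keq expr → x = -5.6890e-04; check Q = 3.0430e+04
Then change container volume by factor 2 (V_new/V_old).
Step 3:
                    X           C
  Initial    0.005149      0.1608
  Change            0           0
  Equil      0.005149      0.1608
  solve Keq expr → x = 0; check Q = 3.0430e+04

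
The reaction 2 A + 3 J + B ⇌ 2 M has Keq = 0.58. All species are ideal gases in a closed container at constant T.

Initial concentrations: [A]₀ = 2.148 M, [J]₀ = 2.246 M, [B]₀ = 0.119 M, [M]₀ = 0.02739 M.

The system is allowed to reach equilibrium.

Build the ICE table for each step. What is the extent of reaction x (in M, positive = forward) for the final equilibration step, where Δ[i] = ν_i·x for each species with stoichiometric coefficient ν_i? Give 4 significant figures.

x = 0.1145 M

Q₀ = 1.2060e-04 vs Keq = 0.58 ⇒ Q<K, forward
Step 1:
                  A         J         B         M
  init        2.148     2.246     0.119   0.02739
  Δ         -0.2291   -0.3436   -0.1145    0.2291
  eq          1.919     1.902  0.004472    0.2564
  solve Keq expr → x = 0.1145; check Q = 0.58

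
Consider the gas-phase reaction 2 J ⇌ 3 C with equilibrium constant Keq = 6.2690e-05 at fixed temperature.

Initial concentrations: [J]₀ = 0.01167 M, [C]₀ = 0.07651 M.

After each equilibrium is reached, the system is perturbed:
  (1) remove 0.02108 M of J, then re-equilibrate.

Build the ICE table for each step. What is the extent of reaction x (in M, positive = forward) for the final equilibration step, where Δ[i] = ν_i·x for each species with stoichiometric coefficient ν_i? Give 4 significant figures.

Q₀ = 3.289 vs Keq = 6.2690e-05 ⇒ Q>K, reverse
Step 1:
                  J         C
  I         0.01167   0.07651
  C         0.04701  -0.07051
  E         0.05868  0.005999
  solve Keq expr → x = -0.0235; check Q = 6.2690e-05
Then remove 0.02108 M of J.
Step 2:
                  J         C
  I          0.0376  0.005999
  C       9.7562e-04 -0.001463
  E         0.03857  0.004535
  solve Keq expr → x = -4.8781e-04; check Q = 6.2690e-05

x = -4.8781e-04 M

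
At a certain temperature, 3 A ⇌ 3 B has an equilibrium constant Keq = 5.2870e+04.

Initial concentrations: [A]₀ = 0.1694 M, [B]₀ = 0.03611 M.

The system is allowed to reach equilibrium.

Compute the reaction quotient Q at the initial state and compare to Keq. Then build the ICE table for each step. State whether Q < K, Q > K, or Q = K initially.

Q₀ = 0.009686 vs Keq = 5.2870e+04 ⇒ Q<K, forward
Step 1:
                    A           B
  I            0.1694     0.03611
  C           -0.1641      0.1641
  E          0.005333      0.2002
  solve Keq expr → x = 0.05469; check Q = 5.2870e+04

Q₀ = 0.009686; Q < K (proceeds forward)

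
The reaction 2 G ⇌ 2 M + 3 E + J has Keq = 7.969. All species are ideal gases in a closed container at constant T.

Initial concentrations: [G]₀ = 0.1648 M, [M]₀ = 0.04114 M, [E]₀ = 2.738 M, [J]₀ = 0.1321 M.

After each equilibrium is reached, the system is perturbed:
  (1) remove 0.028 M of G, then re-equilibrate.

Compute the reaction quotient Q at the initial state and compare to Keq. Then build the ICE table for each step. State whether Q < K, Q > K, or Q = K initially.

Q₀ = 0.169; Q < K (proceeds forward)

Q₀ = 0.169 vs Keq = 7.969 ⇒ Q<K, forward
Step 1:
                  G         M         E         J
  init       0.1648   0.04114     2.738    0.1321
  Δ        -0.07936   0.07936     0.119   0.03968
  eq        0.08544    0.1205     2.857    0.1718
  solve Keq expr → x = 0.03968; check Q = 7.969
Then remove 0.028 M of G.
Step 2:
                  G         M         E         J
  init      0.05744    0.1205     2.857    0.1718
  Δ         0.01492  -0.01492  -0.02238  -0.00746
  eq        0.07236    0.1056     2.835    0.1643
  solve Keq expr → x = -0.00746; check Q = 7.969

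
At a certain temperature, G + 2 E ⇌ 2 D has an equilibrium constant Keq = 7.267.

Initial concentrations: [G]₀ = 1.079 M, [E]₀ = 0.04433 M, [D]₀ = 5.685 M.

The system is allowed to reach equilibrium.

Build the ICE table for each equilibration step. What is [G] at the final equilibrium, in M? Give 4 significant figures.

[G]_eq = 1.692 M

Q₀ = 1.5242e+04 vs Keq = 7.267 ⇒ Q>K, reverse
Step 1:
                    G           E           D
  Initial       1.079     0.04433       5.685
  Change       0.6134       1.227      -1.227
  Equil         1.692       1.271       4.458
  solve Keq expr → x = -0.6134; check Q = 7.267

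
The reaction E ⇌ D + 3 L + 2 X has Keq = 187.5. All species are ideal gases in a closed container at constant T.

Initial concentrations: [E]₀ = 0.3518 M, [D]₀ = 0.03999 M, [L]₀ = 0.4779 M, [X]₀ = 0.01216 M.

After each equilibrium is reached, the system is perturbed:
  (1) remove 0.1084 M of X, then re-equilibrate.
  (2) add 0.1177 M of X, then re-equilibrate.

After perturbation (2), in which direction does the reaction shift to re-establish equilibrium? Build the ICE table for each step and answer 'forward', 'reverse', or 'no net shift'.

Q₀ = 1.8346e-06 vs Keq = 187.5 ⇒ Q<K, forward
Step 1:
                    E           D           L           X
  Initial      0.3518     0.03999      0.4779     0.01216
  Change      -0.3481      0.3481       1.044      0.6963
  Equil      0.003665      0.3881       1.522      0.7084
  solve Keq expr → x = 0.3481; check Q = 187.5
Then remove 0.1084 M of X.
Step 2:
                    E           D           L           X
  Initial    0.003665      0.3881       1.522         0.6
  Change  -9.9585e-04  9.9585e-04    0.002988    0.001992
  Equil      0.002669      0.3891       1.525       0.602
  solve Keq expr → x = 9.9585e-04; check Q = 187.5
Then add 0.1177 M of X.
Step 3:
                    E           D           L           X
  Initial    0.002669      0.3891       1.525      0.7197
  Change     0.001088   -0.001088   -0.003264   -0.002176
  Equil      0.003757       0.388       1.522      0.7175
  solve Keq expr → x = -0.001088; check Q = 187.5

Direction: reverse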